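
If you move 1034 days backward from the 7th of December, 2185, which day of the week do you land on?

Friday

First find the weekday of Dec 7, 2185. Doomsday rule: the anchor day for the 2100s is Sunday. For year 85: 85÷12 = 7 r 1, and 1÷4 = 0, so 7+1+0 = 8.
Sunday + 8 ≡ Monday — that's 2185's doomsday.
In December the doomsday date is Dec 12.
Dec 7 is 5 days before Dec 12; 5 mod 7 = 5, so Monday − 5 = Wednesday.
1034 mod 7 = 5, so 1034 days before a Wednesday is Wednesday − 5 = Friday.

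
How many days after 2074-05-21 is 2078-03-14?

May 21, 2074 → May 21, 2075: 365 days.
May 21, 2075 → May 21, 2076: 366 days (Feb 29, 2076 is in that span).
May 21, 2076 → May 21, 2077: 365 days.
May 21, 2077 → Jun 21, 2077: 31 days (May has 31).
Jun 21, 2077 → Jul 21, 2077: 30 days (June has 30).
Jul 21, 2077 → Aug 21, 2077: 31 days (July has 31).
Aug 21, 2077 → Sep 21, 2077: 31 days (August has 31).
Sep 21, 2077 → Oct 21, 2077: 30 days (September has 30).
Oct 21, 2077 → Nov 21, 2077: 31 days (October has 31).
Nov 21, 2077 → Dec 21, 2077: 30 days (November has 30).
Dec 21, 2077 → Jan 21, 2078: 31 days (December has 31).
Jan 21, 2078 → Feb 21, 2078: 31 days (January has 31).
Feb 21, 2078 → Mar 14, 2078: 21 days.
Total: 1393 days.

1393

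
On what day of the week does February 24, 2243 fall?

January 1, 2243 is a Sunday.
Jan 1, 2243 → Feb 1, 2243: 31 days (January has 31).
Feb 1, 2243 → Feb 24, 2243: 23 days.
Total: 54 days.
54 mod 7 = 5, so Sunday + 5 = Friday.

Friday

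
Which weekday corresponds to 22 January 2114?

Monday

Doomsday rule: the anchor day for the 2100s is Sunday. For year 14: 14÷12 = 1 r 2, and 2÷4 = 0, so 1+2+0 = 3.
Sunday + 3 ≡ Wednesday — that's 2114's doomsday.
In January the doomsday date is Jan 3 (2114 is not a leap year).
Jan 22 is 19 days after Jan 3; 19 mod 7 = 5, so Wednesday + 5 = Monday.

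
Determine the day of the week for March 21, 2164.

Doomsday rule: the anchor day for the 2100s is Sunday. For year 64: 64÷12 = 5 r 4, and 4÷4 = 1, so 5+4+1 = 10.
Sunday + 10 ≡ Wednesday — that's 2164's doomsday.
In March the doomsday date is Mar 14.
Mar 21 is 7 days after Mar 14; 7 mod 7 = 0, so Wednesday + 0 = Wednesday.

Wednesday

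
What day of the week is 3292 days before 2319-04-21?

Saturday

Apr 21, 2319 is a Monday.
3292 mod 7 = 2, so 3292 days before a Monday is Monday − 2 = Saturday.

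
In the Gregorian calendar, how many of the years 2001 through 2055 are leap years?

Multiples of 4 in [2001,2055]: 13.
Of those, multiples of 100: 0 (not leap unless ÷400).
Multiples of 400: 0.
Leap years = 13 − 0 + 0 = 13.

13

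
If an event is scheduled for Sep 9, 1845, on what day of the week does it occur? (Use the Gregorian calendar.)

Tuesday

Doomsday rule: the anchor day for the 1800s is Friday. For year 45: 45÷12 = 3 r 9, and 9÷4 = 2, so 3+9+2 = 14.
Friday + 14 ≡ Friday — that's 1845's doomsday.
In September the doomsday date is Sep 5.
Sep 9 is 4 days after Sep 5; 4 mod 7 = 4, so Friday + 4 = Tuesday.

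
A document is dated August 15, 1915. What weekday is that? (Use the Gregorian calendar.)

Sunday

Doomsday rule: the anchor day for the 1900s is Wednesday. For year 15: 15÷12 = 1 r 3, and 3÷4 = 0, so 1+3+0 = 4.
Wednesday + 4 ≡ Sunday — that's 1915's doomsday.
In August the doomsday date is Aug 8.
Aug 15 is 7 days after Aug 8; 7 mod 7 = 0, so Sunday + 0 = Sunday.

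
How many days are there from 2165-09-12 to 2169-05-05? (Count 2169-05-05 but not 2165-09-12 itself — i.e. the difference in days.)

1331

Sep 12, 2165 → Sep 12, 2166: 365 days.
Sep 12, 2166 → Sep 12, 2167: 365 days.
Sep 12, 2167 → Sep 12, 2168: 366 days (Feb 29, 2168 is in that span).
Sep 12, 2168 → Oct 12, 2168: 30 days (September has 30).
Oct 12, 2168 → Nov 12, 2168: 31 days (October has 31).
Nov 12, 2168 → Dec 12, 2168: 30 days (November has 30).
Dec 12, 2168 → Jan 12, 2169: 31 days (December has 31).
Jan 12, 2169 → Feb 12, 2169: 31 days (January has 31).
Feb 12, 2169 → Mar 12, 2169: 28 days (February has 28).
Mar 12, 2169 → Apr 12, 2169: 31 days (March has 31).
Apr 12, 2169 → May 5, 2169: 23 days.
Total: 1331 days.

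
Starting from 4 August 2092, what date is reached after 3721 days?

+365 (one year) → Aug 4, 2093 (3356 left).
+365 (one year) → Aug 4, 2094 (2991 left).
+365 (one year) → Aug 4, 2095 (2626 left).
+366 (one year; includes Feb 29, 2096) → Aug 4, 2096 (2260 left).
+365 (one year) → Aug 4, 2097 (1895 left).
+365 (one year) → Aug 4, 2098 (1530 left).
+365 (one year) → Aug 4, 2099 (1165 left).
+365 (one year) → Aug 4, 2100 (800 left).
+365 (one year) → Aug 4, 2101 (435 left).
+365 (one year) → Aug 4, 2102 (70 left).
Aug has 31 days: +28 → Sep 1, 2102 (42 left).
Sep has 30 days: +30 → Oct 1, 2102 (12 left).
+12 → Oct 13, 2102.

October 13, 2102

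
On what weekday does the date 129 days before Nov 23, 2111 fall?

First find the weekday of Nov 23, 2111. Doomsday rule: the anchor day for the 2100s is Sunday. For year 11: 11÷12 = 0 r 11, and 11÷4 = 2, so 0+11+2 = 13.
Sunday + 13 ≡ Saturday — that's 2111's doomsday.
In November the doomsday date is Nov 7.
Nov 23 is 16 days after Nov 7; 16 mod 7 = 2, so Saturday + 2 = Monday.
129 mod 7 = 3, so 129 days before a Monday is Monday − 3 = Friday.

Friday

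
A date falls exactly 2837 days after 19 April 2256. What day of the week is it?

First find the weekday of Apr 19, 2256. Doomsday rule: the anchor day for the 2200s is Friday. For year 56: 56÷12 = 4 r 8, and 8÷4 = 2, so 4+8+2 = 14.
Friday + 14 ≡ Friday — that's 2256's doomsday.
In April the doomsday date is Apr 4.
Apr 19 is 15 days after Apr 4; 15 mod 7 = 1, so Friday + 1 = Saturday.
2837 mod 7 = 2, so 2837 days after a Saturday is Saturday + 2 = Monday.

Monday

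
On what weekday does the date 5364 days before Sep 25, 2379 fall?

Sunday

Sep 25, 2379 is a Tuesday.
5364 mod 7 = 2, so 5364 days before a Tuesday is Tuesday − 2 = Sunday.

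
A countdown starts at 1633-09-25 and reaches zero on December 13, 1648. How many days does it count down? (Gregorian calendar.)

Sep 25, 1633 → Sep 25, 1634: 365 days.
Sep 25, 1634 → Sep 25, 1635: 365 days.
Sep 25, 1635 → Sep 25, 1636: 366 days (Feb 29, 1636 is in that span).
Sep 25, 1636 → Sep 25, 1637: 365 days.
Sep 25, 1637 → Sep 25, 1638: 365 days.
Sep 25, 1638 → Sep 25, 1639: 365 days.
Sep 25, 1639 → Sep 25, 1640: 366 days (Feb 29, 1640 is in that span).
Sep 25, 1640 → Sep 25, 1641: 365 days.
Sep 25, 1641 → Sep 25, 1642: 365 days.
Sep 25, 1642 → Sep 25, 1643: 365 days.
Sep 25, 1643 → Sep 25, 1644: 366 days (Feb 29, 1644 is in that span).
Sep 25, 1644 → Sep 25, 1645: 365 days.
Sep 25, 1645 → Sep 25, 1646: 365 days.
Sep 25, 1646 → Sep 25, 1647: 365 days.
Sep 25, 1647 → Sep 25, 1648: 366 days (Feb 29, 1648 is in that span).
Sep 25, 1648 → Oct 25, 1648: 30 days (September has 30).
Oct 25, 1648 → Nov 25, 1648: 31 days (October has 31).
Nov 25, 1648 → Dec 13, 1648: 18 days.
Total: 5558 days.

5558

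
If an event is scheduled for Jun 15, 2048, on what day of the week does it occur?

Monday

January 1, 2048 is a Wednesday.
Jan 1, 2048 → Feb 1, 2048: 31 days (January has 31).
Feb 1, 2048 → Mar 1, 2048: 29 days (February has 29).
Mar 1, 2048 → Apr 1, 2048: 31 days (March has 31).
Apr 1, 2048 → May 1, 2048: 30 days (April has 30).
May 1, 2048 → Jun 1, 2048: 31 days (May has 31).
Jun 1, 2048 → Jun 15, 2048: 14 days.
Total: 166 days.
166 mod 7 = 5, so Wednesday + 5 = Monday.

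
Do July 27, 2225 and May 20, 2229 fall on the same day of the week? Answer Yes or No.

Yes

From Jul 27, 2225 to May 20, 2229 is 1393 days.
1393 mod 7 = 0, so they are the same weekday.
(Jul 27, 2225 is a Wednesday; May 20, 2229 is a Wednesday.)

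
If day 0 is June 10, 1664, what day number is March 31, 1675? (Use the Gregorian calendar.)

3946

Jun 10, 1664 → Jun 10, 1665: 365 days.
Jun 10, 1665 → Jun 10, 1666: 365 days.
Jun 10, 1666 → Jun 10, 1667: 365 days.
Jun 10, 1667 → Jun 10, 1668: 366 days (Feb 29, 1668 is in that span).
Jun 10, 1668 → Jun 10, 1669: 365 days.
Jun 10, 1669 → Jun 10, 1670: 365 days.
Jun 10, 1670 → Jun 10, 1671: 365 days.
Jun 10, 1671 → Jun 10, 1672: 366 days (Feb 29, 1672 is in that span).
Jun 10, 1672 → Jun 10, 1673: 365 days.
Jun 10, 1673 → Jun 10, 1674: 365 days.
Jun 10, 1674 → Jul 10, 1674: 30 days (June has 30).
Jul 10, 1674 → Aug 10, 1674: 31 days (July has 31).
Aug 10, 1674 → Sep 10, 1674: 31 days (August has 31).
Sep 10, 1674 → Oct 10, 1674: 30 days (September has 30).
Oct 10, 1674 → Nov 10, 1674: 31 days (October has 31).
Nov 10, 1674 → Dec 10, 1674: 30 days (November has 30).
Dec 10, 1674 → Jan 10, 1675: 31 days (December has 31).
Jan 10, 1675 → Feb 10, 1675: 31 days (January has 31).
Feb 10, 1675 → Mar 10, 1675: 28 days (February has 28).
Mar 10, 1675 → Mar 31, 1675: 21 days.
Total: 3946 days.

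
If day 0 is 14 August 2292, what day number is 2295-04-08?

967

Aug 14, 2292 → Aug 14, 2293: 365 days.
Aug 14, 2293 → Aug 14, 2294: 365 days.
Aug 14, 2294 → Sep 14, 2294: 31 days (August has 31).
Sep 14, 2294 → Oct 14, 2294: 30 days (September has 30).
Oct 14, 2294 → Nov 14, 2294: 31 days (October has 31).
Nov 14, 2294 → Dec 14, 2294: 30 days (November has 30).
Dec 14, 2294 → Jan 14, 2295: 31 days (December has 31).
Jan 14, 2295 → Feb 14, 2295: 31 days (January has 31).
Feb 14, 2295 → Mar 14, 2295: 28 days (February has 28).
Mar 14, 2295 → Apr 8, 2295: 25 days.
Total: 967 days.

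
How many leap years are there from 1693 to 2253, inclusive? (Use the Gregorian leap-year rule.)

135

Multiples of 4 in [1693,2253]: 140.
Of those, multiples of 100: 6 (not leap unless ÷400).
Multiples of 400: 1.
Leap years = 140 − 6 + 1 = 135.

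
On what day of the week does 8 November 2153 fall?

Doomsday rule: the anchor day for the 2100s is Sunday. For year 53: 53÷12 = 4 r 5, and 5÷4 = 1, so 4+5+1 = 10.
Sunday + 10 ≡ Wednesday — that's 2153's doomsday.
In November the doomsday date is Nov 7.
Nov 8 is 1 day after Nov 7; 1 mod 7 = 1, so Wednesday + 1 = Thursday.

Thursday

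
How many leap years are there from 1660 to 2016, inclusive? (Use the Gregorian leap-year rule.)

Multiples of 4 in [1660,2016]: 90.
Of those, multiples of 100: 4 (not leap unless ÷400).
Multiples of 400: 1.
Leap years = 90 − 4 + 1 = 87.

87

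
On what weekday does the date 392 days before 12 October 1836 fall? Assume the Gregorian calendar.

Wednesday

Oct 12, 1836 is a Wednesday.
392 mod 7 = 0, so 392 days before a Wednesday is Wednesday − 0 = Wednesday.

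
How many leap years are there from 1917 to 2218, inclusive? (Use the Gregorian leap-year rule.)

Multiples of 4 in [1917,2218]: 75.
Of those, multiples of 100: 3 (not leap unless ÷400).
Multiples of 400: 1.
Leap years = 75 − 3 + 1 = 73.

73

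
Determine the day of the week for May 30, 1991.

Doomsday rule: the anchor day for the 1900s is Wednesday. For year 91: 91÷12 = 7 r 7, and 7÷4 = 1, so 7+7+1 = 15.
Wednesday + 15 ≡ Thursday — that's 1991's doomsday.
In May the doomsday date is May 9.
May 30 is 21 days after May 9; 21 mod 7 = 0, so Thursday + 0 = Thursday.

Thursday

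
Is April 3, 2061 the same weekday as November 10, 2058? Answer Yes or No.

Yes

From Nov 10, 2058 to Apr 3, 2061 is 875 days.
875 mod 7 = 0, so they are the same weekday.
(Nov 10, 2058 is a Sunday; Apr 3, 2061 is a Sunday.)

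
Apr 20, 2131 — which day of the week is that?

Doomsday rule: the anchor day for the 2100s is Sunday. For year 31: 31÷12 = 2 r 7, and 7÷4 = 1, so 2+7+1 = 10.
Sunday + 10 ≡ Wednesday — that's 2131's doomsday.
In April the doomsday date is Apr 4.
Apr 20 is 16 days after Apr 4; 16 mod 7 = 2, so Wednesday + 2 = Friday.

Friday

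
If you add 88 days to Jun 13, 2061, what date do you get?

September 9, 2061

Jun has 30 days: +18 → Jul 1, 2061 (70 left).
Jul has 31 days: +31 → Aug 1, 2061 (39 left).
Aug has 31 days: +31 → Sep 1, 2061 (8 left).
+8 → Sep 9, 2061.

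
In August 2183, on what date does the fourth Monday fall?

August 1, 2183 is a Friday.
The first Monday is therefore August 4 (3 days later).
The fourth Monday is 4 + 3×7 = August 25.

August 25, 2183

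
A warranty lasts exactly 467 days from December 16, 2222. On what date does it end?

March 27, 2224

+365 (one year) → Dec 16, 2223 (102 left).
Dec has 31 days: +16 → Jan 1, 2224 (86 left).
Jan has 31 days: +31 → Feb 1, 2224 (55 left).
Feb has 29 days: +29 → Mar 1, 2224 (26 left).
+26 → Mar 27, 2224.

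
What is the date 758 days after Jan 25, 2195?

February 21, 2197

+365 (one year) → Jan 25, 2196 (393 left).
Jan has 31 days: +7 → Feb 1, 2196 (386 left).
Feb has 29 days: +29 → Mar 1, 2196 (357 left).
Mar has 31 days: +31 → Apr 1, 2196 (326 left).
Apr has 30 days: +30 → May 1, 2196 (296 left).
May has 31 days: +31 → Jun 1, 2196 (265 left).
Jun has 30 days: +30 → Jul 1, 2196 (235 left).
Jul has 31 days: +31 → Aug 1, 2196 (204 left).
Aug has 31 days: +31 → Sep 1, 2196 (173 left).
Sep has 30 days: +30 → Oct 1, 2196 (143 left).
Oct has 31 days: +31 → Nov 1, 2196 (112 left).
Nov has 30 days: +30 → Dec 1, 2196 (82 left).
Dec has 31 days: +31 → Jan 1, 2197 (51 left).
Jan has 31 days: +31 → Feb 1, 2197 (20 left).
+20 → Feb 21, 2197.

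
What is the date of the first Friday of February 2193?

February 1, 2193

February 1, 2193 is a Friday.
The first Friday is therefore February 1 (same day).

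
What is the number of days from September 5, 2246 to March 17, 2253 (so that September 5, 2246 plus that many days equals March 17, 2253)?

Sep 5, 2246 → Sep 5, 2247: 365 days.
Sep 5, 2247 → Sep 5, 2248: 366 days (Feb 29, 2248 is in that span).
Sep 5, 2248 → Sep 5, 2249: 365 days.
Sep 5, 2249 → Sep 5, 2250: 365 days.
Sep 5, 2250 → Sep 5, 2251: 365 days.
Sep 5, 2251 → Sep 5, 2252: 366 days (Feb 29, 2252 is in that span).
Sep 5, 2252 → Oct 5, 2252: 30 days (September has 30).
Oct 5, 2252 → Nov 5, 2252: 31 days (October has 31).
Nov 5, 2252 → Dec 5, 2252: 30 days (November has 30).
Dec 5, 2252 → Jan 5, 2253: 31 days (December has 31).
Jan 5, 2253 → Feb 5, 2253: 31 days (January has 31).
Feb 5, 2253 → Mar 5, 2253: 28 days (February has 28).
Mar 5, 2253 → Mar 17, 2253: 12 days.
Total: 2385 days.

2385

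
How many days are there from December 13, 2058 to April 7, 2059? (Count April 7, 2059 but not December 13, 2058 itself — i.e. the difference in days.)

115

Dec 13, 2058 → Jan 13, 2059: 31 days (December has 31).
Jan 13, 2059 → Feb 13, 2059: 31 days (January has 31).
Feb 13, 2059 → Mar 13, 2059: 28 days (February has 28).
Mar 13, 2059 → Apr 7, 2059: 25 days.
Total: 115 days.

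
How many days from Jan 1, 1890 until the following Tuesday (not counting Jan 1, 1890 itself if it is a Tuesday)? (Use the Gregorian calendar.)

Jan 1, 1890 is a Wednesday.
From Wednesday to the next Tuesday is 6 days.

6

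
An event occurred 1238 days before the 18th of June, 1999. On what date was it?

−365 (one year) → Jun 18, 1998 (873 left).
−365 (one year) → Jun 18, 1997 (508 left).
−365 (one year) → Jun 18, 1996 (143 left).
−18 → May 31, 1996 (end of May, 31 days; 125 left).
−31 → Apr 30, 1996 (end of Apr, 30 days; 94 left).
−30 → Mar 31, 1996 (end of Mar, 31 days; 64 left).
−31 → Feb 29, 1996 (end of Feb, 29 days; 33 left).
−29 → Jan 31, 1996 (end of Jan, 31 days; 4 left).
−4 → Jan 27, 1996.

January 27, 1996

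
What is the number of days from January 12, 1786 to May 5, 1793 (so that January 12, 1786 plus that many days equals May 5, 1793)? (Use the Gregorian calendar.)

2670

Jan 12, 1786 → Jan 12, 1787: 365 days.
Jan 12, 1787 → Jan 12, 1788: 365 days.
Jan 12, 1788 → Jan 12, 1789: 366 days (Feb 29, 1788 is in that span).
Jan 12, 1789 → Jan 12, 1790: 365 days.
Jan 12, 1790 → Jan 12, 1791: 365 days.
Jan 12, 1791 → Jan 12, 1792: 365 days.
Jan 12, 1792 → Jan 12, 1793: 366 days (Feb 29, 1792 is in that span).
Jan 12, 1793 → Feb 12, 1793: 31 days (January has 31).
Feb 12, 1793 → Mar 12, 1793: 28 days (February has 28).
Mar 12, 1793 → Apr 12, 1793: 31 days (March has 31).
Apr 12, 1793 → May 5, 1793: 23 days.
Total: 2670 days.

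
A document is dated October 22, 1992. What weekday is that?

Thursday

January 1, 1992 is a Wednesday.
Jan 1, 1992 → Feb 1, 1992: 31 days (January has 31).
Feb 1, 1992 → Mar 1, 1992: 29 days (February has 29).
Mar 1, 1992 → Apr 1, 1992: 31 days (March has 31).
Apr 1, 1992 → May 1, 1992: 30 days (April has 30).
May 1, 1992 → Jun 1, 1992: 31 days (May has 31).
Jun 1, 1992 → Jul 1, 1992: 30 days (June has 30).
Jul 1, 1992 → Aug 1, 1992: 31 days (July has 31).
Aug 1, 1992 → Sep 1, 1992: 31 days (August has 31).
Sep 1, 1992 → Oct 1, 1992: 30 days (September has 30).
Oct 1, 1992 → Oct 22, 1992: 21 days.
Total: 295 days.
295 mod 7 = 1, so Wednesday + 1 = Thursday.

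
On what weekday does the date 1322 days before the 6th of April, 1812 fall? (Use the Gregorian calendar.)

First find the weekday of Apr 6, 1812. Doomsday rule: the anchor day for the 1800s is Friday. For year 12: 12÷12 = 1 r 0, and 0÷4 = 0, so 1+0+0 = 1.
Friday + 1 ≡ Saturday — that's 1812's doomsday.
In April the doomsday date is Apr 4.
Apr 6 is 2 days after Apr 4; 2 mod 7 = 2, so Saturday + 2 = Monday.
1322 mod 7 = 6, so 1322 days before a Monday is Monday − 6 = Tuesday.

Tuesday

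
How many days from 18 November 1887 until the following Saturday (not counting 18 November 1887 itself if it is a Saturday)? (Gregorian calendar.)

Nov 18, 1887 is a Friday.
From Friday to the next Saturday is 1 day.

1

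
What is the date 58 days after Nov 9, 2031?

January 6, 2032

Nov has 30 days: +22 → Dec 1, 2031 (36 left).
Dec has 31 days: +31 → Jan 1, 2032 (5 left).
+5 → Jan 6, 2032.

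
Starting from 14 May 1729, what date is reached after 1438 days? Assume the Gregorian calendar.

+365 (one year) → May 14, 1730 (1073 left).
+365 (one year) → May 14, 1731 (708 left).
+366 (one year; includes Feb 29, 1732) → May 14, 1732 (342 left).
May has 31 days: +18 → Jun 1, 1732 (324 left).
Jun has 30 days: +30 → Jul 1, 1732 (294 left).
Jul has 31 days: +31 → Aug 1, 1732 (263 left).
Aug has 31 days: +31 → Sep 1, 1732 (232 left).
Sep has 30 days: +30 → Oct 1, 1732 (202 left).
Oct has 31 days: +31 → Nov 1, 1732 (171 left).
Nov has 30 days: +30 → Dec 1, 1732 (141 left).
Dec has 31 days: +31 → Jan 1, 1733 (110 left).
Jan has 31 days: +31 → Feb 1, 1733 (79 left).
Feb has 28 days: +28 → Mar 1, 1733 (51 left).
Mar has 31 days: +31 → Apr 1, 1733 (20 left).
+20 → Apr 21, 1733.

April 21, 1733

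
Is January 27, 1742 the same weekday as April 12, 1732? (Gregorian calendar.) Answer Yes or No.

From Apr 12, 1732 to Jan 27, 1742 is 3577 days.
3577 mod 7 = 0, so they are the same weekday.
(Apr 12, 1732 is a Saturday; Jan 27, 1742 is a Saturday.)

Yes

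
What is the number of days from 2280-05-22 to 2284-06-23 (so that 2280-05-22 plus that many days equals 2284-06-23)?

1493

May 22, 2280 → May 22, 2281: 365 days.
May 22, 2281 → May 22, 2282: 365 days.
May 22, 2282 → May 22, 2283: 365 days.
May 22, 2283 → Jun 22, 2283: 31 days (May has 31).
Jun 22, 2283 → Jul 22, 2283: 30 days (June has 30).
Jul 22, 2283 → Aug 22, 2283: 31 days (July has 31).
Aug 22, 2283 → Sep 22, 2283: 31 days (August has 31).
Sep 22, 2283 → Oct 22, 2283: 30 days (September has 30).
Oct 22, 2283 → Nov 22, 2283: 31 days (October has 31).
Nov 22, 2283 → Dec 22, 2283: 30 days (November has 30).
Dec 22, 2283 → Jan 22, 2284: 31 days (December has 31).
Jan 22, 2284 → Feb 22, 2284: 31 days (January has 31).
Feb 22, 2284 → Mar 22, 2284: 29 days (February has 29).
Mar 22, 2284 → Apr 22, 2284: 31 days (March has 31).
Apr 22, 2284 → May 22, 2284: 30 days (April has 30).
May 22, 2284 → Jun 22, 2284: 31 days (May has 31).
Jun 22, 2284 → Jun 23, 2284: 1 days.
Total: 1493 days.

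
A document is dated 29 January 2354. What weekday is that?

Friday

Doomsday rule: the anchor day for the 2300s is Wednesday. For year 54: 54÷12 = 4 r 6, and 6÷4 = 1, so 4+6+1 = 11.
Wednesday + 11 ≡ Sunday — that's 2354's doomsday.
In January the doomsday date is Jan 3 (2354 is not a leap year).
Jan 29 is 26 days after Jan 3; 26 mod 7 = 5, so Sunday + 5 = Friday.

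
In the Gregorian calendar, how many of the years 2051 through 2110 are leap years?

14

Multiples of 4 in [2051,2110]: 15.
Of those, multiples of 100: 1 (not leap unless ÷400).
Multiples of 400: 0.
Leap years = 15 − 1 + 0 = 14.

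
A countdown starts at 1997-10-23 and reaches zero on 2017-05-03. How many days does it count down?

7132

Oct 23, 1997 → Oct 23, 1998: 365 days.
Oct 23, 1998 → Oct 23, 1999: 365 days.
Oct 23, 1999 → Oct 23, 2000: 366 days (Feb 29, 2000 is in that span).
Oct 23, 2000 → Oct 23, 2001: 365 days.
Oct 23, 2001 → Oct 23, 2002: 365 days.
Oct 23, 2002 → Oct 23, 2003: 365 days.
Oct 23, 2003 → Oct 23, 2004: 366 days (Feb 29, 2004 is in that span).
Oct 23, 2004 → Oct 23, 2005: 365 days.
Oct 23, 2005 → Oct 23, 2006: 365 days.
Oct 23, 2006 → Oct 23, 2007: 365 days.
Oct 23, 2007 → Oct 23, 2008: 366 days (Feb 29, 2008 is in that span).
Oct 23, 2008 → Oct 23, 2009: 365 days.
Oct 23, 2009 → Oct 23, 2010: 365 days.
Oct 23, 2010 → Oct 23, 2011: 365 days.
Oct 23, 2011 → Oct 23, 2012: 366 days (Feb 29, 2012 is in that span).
Oct 23, 2012 → Oct 23, 2013: 365 days.
Oct 23, 2013 → Oct 23, 2014: 365 days.
Oct 23, 2014 → Oct 23, 2015: 365 days.
Oct 23, 2015 → Oct 23, 2016: 366 days (Feb 29, 2016 is in that span).
Oct 23, 2016 → Nov 23, 2016: 31 days (October has 31).
Nov 23, 2016 → Dec 23, 2016: 30 days (November has 30).
Dec 23, 2016 → Jan 23, 2017: 31 days (December has 31).
Jan 23, 2017 → Feb 23, 2017: 31 days (January has 31).
Feb 23, 2017 → Mar 23, 2017: 28 days (February has 28).
Mar 23, 2017 → Apr 23, 2017: 31 days (March has 31).
Apr 23, 2017 → May 3, 2017: 10 days.
Total: 7132 days.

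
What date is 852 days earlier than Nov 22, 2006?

July 23, 2004

−365 (one year) → Nov 22, 2005 (487 left).
−365 (one year) → Nov 22, 2004 (122 left).
−22 → Oct 31, 2004 (end of Oct, 31 days; 100 left).
−31 → Sep 30, 2004 (end of Sep, 30 days; 69 left).
−30 → Aug 31, 2004 (end of Aug, 31 days; 39 left).
−31 → Jul 31, 2004 (end of Jul, 31 days; 8 left).
−8 → Jul 23, 2004.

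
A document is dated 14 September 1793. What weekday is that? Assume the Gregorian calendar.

Saturday

Doomsday rule: the anchor day for the 1700s is Sunday. For year 93: 93÷12 = 7 r 9, and 9÷4 = 2, so 7+9+2 = 18.
Sunday + 18 ≡ Thursday — that's 1793's doomsday.
In September the doomsday date is Sep 5.
Sep 14 is 9 days after Sep 5; 9 mod 7 = 2, so Thursday + 2 = Saturday.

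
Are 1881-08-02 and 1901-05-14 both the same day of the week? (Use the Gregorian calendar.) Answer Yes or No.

Yes

From Aug 2, 1881 to May 14, 1901 is 7224 days.
7224 mod 7 = 0, so they are the same weekday.
(Aug 2, 1881 is a Tuesday; May 14, 1901 is a Tuesday.)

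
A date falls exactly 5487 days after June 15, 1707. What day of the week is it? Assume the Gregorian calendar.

First find the weekday of Jun 15, 1707. Doomsday rule: the anchor day for the 1700s is Sunday. For year 07: 7÷12 = 0 r 7, and 7÷4 = 1, so 0+7+1 = 8.
Sunday + 8 ≡ Monday — that's 1707's doomsday.
In June the doomsday date is Jun 6.
Jun 15 is 9 days after Jun 6; 9 mod 7 = 2, so Monday + 2 = Wednesday.
5487 mod 7 = 6, so 5487 days after a Wednesday is Wednesday + 6 = Tuesday.

Tuesday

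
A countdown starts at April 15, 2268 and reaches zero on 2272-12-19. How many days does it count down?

1709

Apr 15, 2268 → Apr 15, 2269: 365 days.
Apr 15, 2269 → Apr 15, 2270: 365 days.
Apr 15, 2270 → Apr 15, 2271: 365 days.
Apr 15, 2271 → Apr 15, 2272: 366 days (Feb 29, 2272 is in that span).
Apr 15, 2272 → May 15, 2272: 30 days (April has 30).
May 15, 2272 → Jun 15, 2272: 31 days (May has 31).
Jun 15, 2272 → Jul 15, 2272: 30 days (June has 30).
Jul 15, 2272 → Aug 15, 2272: 31 days (July has 31).
Aug 15, 2272 → Sep 15, 2272: 31 days (August has 31).
Sep 15, 2272 → Oct 15, 2272: 30 days (September has 30).
Oct 15, 2272 → Nov 15, 2272: 31 days (October has 31).
Nov 15, 2272 → Dec 15, 2272: 30 days (November has 30).
Dec 15, 2272 → Dec 19, 2272: 4 days.
Total: 1709 days.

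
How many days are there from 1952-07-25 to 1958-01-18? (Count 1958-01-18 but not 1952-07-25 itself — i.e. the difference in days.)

Jul 25, 1952 → Jul 25, 1953: 365 days.
Jul 25, 1953 → Jul 25, 1954: 365 days.
Jul 25, 1954 → Jul 25, 1955: 365 days.
Jul 25, 1955 → Jul 25, 1956: 366 days (Feb 29, 1956 is in that span).
Jul 25, 1956 → Jul 25, 1957: 365 days.
Jul 25, 1957 → Aug 25, 1957: 31 days (July has 31).
Aug 25, 1957 → Sep 25, 1957: 31 days (August has 31).
Sep 25, 1957 → Oct 25, 1957: 30 days (September has 30).
Oct 25, 1957 → Nov 25, 1957: 31 days (October has 31).
Nov 25, 1957 → Dec 25, 1957: 30 days (November has 30).
Dec 25, 1957 → Jan 18, 1958: 24 days.
Total: 2003 days.

2003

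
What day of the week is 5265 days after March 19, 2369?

Thursday

First find the weekday of Mar 19, 2369. Doomsday rule: the anchor day for the 2300s is Wednesday. For year 69: 69÷12 = 5 r 9, and 9÷4 = 2, so 5+9+2 = 16.
Wednesday + 16 ≡ Friday — that's 2369's doomsday.
In March the doomsday date is Mar 14.
Mar 19 is 5 days after Mar 14; 5 mod 7 = 5, so Friday + 5 = Wednesday.
5265 mod 7 = 1, so 5265 days after a Wednesday is Wednesday + 1 = Thursday.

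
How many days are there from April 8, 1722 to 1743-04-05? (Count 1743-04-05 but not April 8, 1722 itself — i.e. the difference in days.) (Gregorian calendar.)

Apr 8, 1722 → Apr 8, 1723: 365 days.
Apr 8, 1723 → Apr 8, 1724: 366 days (Feb 29, 1724 is in that span).
Apr 8, 1724 → Apr 8, 1725: 365 days.
Apr 8, 1725 → Apr 8, 1726: 365 days.
Apr 8, 1726 → Apr 8, 1727: 365 days.
Apr 8, 1727 → Apr 8, 1728: 366 days (Feb 29, 1728 is in that span).
Apr 8, 1728 → Apr 8, 1729: 365 days.
Apr 8, 1729 → Apr 8, 1730: 365 days.
Apr 8, 1730 → Apr 8, 1731: 365 days.
Apr 8, 1731 → Apr 8, 1732: 366 days (Feb 29, 1732 is in that span).
Apr 8, 1732 → Apr 8, 1733: 365 days.
Apr 8, 1733 → Apr 8, 1734: 365 days.
Apr 8, 1734 → Apr 8, 1735: 365 days.
Apr 8, 1735 → Apr 8, 1736: 366 days (Feb 29, 1736 is in that span).
Apr 8, 1736 → Apr 8, 1737: 365 days.
Apr 8, 1737 → Apr 8, 1738: 365 days.
Apr 8, 1738 → Apr 8, 1739: 365 days.
Apr 8, 1739 → Apr 8, 1740: 366 days (Feb 29, 1740 is in that span).
Apr 8, 1740 → Apr 8, 1741: 365 days.
Apr 8, 1741 → Apr 8, 1742: 365 days.
Apr 8, 1742 → May 8, 1742: 30 days (April has 30).
May 8, 1742 → Jun 8, 1742: 31 days (May has 31).
Jun 8, 1742 → Jul 8, 1742: 30 days (June has 30).
Jul 8, 1742 → Aug 8, 1742: 31 days (July has 31).
Aug 8, 1742 → Sep 8, 1742: 31 days (August has 31).
Sep 8, 1742 → Oct 8, 1742: 30 days (September has 30).
Oct 8, 1742 → Nov 8, 1742: 31 days (October has 31).
Nov 8, 1742 → Dec 8, 1742: 30 days (November has 30).
Dec 8, 1742 → Jan 8, 1743: 31 days (December has 31).
Jan 8, 1743 → Feb 8, 1743: 31 days (January has 31).
Feb 8, 1743 → Mar 8, 1743: 28 days (February has 28).
Mar 8, 1743 → Apr 5, 1743: 28 days.
Total: 7667 days.

7667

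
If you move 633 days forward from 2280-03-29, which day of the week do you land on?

First find the weekday of Mar 29, 2280. Doomsday rule: the anchor day for the 2200s is Friday. For year 80: 80÷12 = 6 r 8, and 8÷4 = 2, so 6+8+2 = 16.
Friday + 16 ≡ Sunday — that's 2280's doomsday.
In March the doomsday date is Mar 14.
Mar 29 is 15 days after Mar 14; 15 mod 7 = 1, so Sunday + 1 = Monday.
633 mod 7 = 3, so 633 days after a Monday is Monday + 3 = Thursday.

Thursday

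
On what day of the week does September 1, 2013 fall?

Sunday

Doomsday rule: the anchor day for the 2000s is Tuesday. For year 13: 13÷12 = 1 r 1, and 1÷4 = 0, so 1+1+0 = 2.
Tuesday + 2 ≡ Thursday — that's 2013's doomsday.
In September the doomsday date is Sep 5.
Sep 1 is 4 days before Sep 5; 4 mod 7 = 4, so Thursday − 4 = Sunday.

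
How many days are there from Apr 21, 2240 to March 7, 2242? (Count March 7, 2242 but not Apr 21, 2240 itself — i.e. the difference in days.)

685

Apr 21, 2240 → Apr 21, 2241: 365 days.
Apr 21, 2241 → May 21, 2241: 30 days (April has 30).
May 21, 2241 → Jun 21, 2241: 31 days (May has 31).
Jun 21, 2241 → Jul 21, 2241: 30 days (June has 30).
Jul 21, 2241 → Aug 21, 2241: 31 days (July has 31).
Aug 21, 2241 → Sep 21, 2241: 31 days (August has 31).
Sep 21, 2241 → Oct 21, 2241: 30 days (September has 30).
Oct 21, 2241 → Nov 21, 2241: 31 days (October has 31).
Nov 21, 2241 → Dec 21, 2241: 30 days (November has 30).
Dec 21, 2241 → Jan 21, 2242: 31 days (December has 31).
Jan 21, 2242 → Feb 21, 2242: 31 days (January has 31).
Feb 21, 2242 → Mar 7, 2242: 14 days.
Total: 685 days.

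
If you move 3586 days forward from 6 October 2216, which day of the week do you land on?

First find the weekday of Oct 6, 2216. Doomsday rule: the anchor day for the 2200s is Friday. For year 16: 16÷12 = 1 r 4, and 4÷4 = 1, so 1+4+1 = 6.
Friday + 6 ≡ Thursday — that's 2216's doomsday.
In October the doomsday date is Oct 10.
Oct 6 is 4 days before Oct 10; 4 mod 7 = 4, so Thursday − 4 = Sunday.
3586 mod 7 = 2, so 3586 days after a Sunday is Sunday + 2 = Tuesday.

Tuesday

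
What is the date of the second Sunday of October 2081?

October 1, 2081 is a Wednesday.
The first Sunday is therefore October 5 (4 days later).
The second Sunday is 5 + 1×7 = October 12.

October 12, 2081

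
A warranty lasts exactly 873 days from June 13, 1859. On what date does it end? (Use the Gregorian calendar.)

November 2, 1861

+366 (one year; includes Feb 29, 1860) → Jun 13, 1860 (507 left).
+365 (one year) → Jun 13, 1861 (142 left).
Jun has 30 days: +18 → Jul 1, 1861 (124 left).
Jul has 31 days: +31 → Aug 1, 1861 (93 left).
Aug has 31 days: +31 → Sep 1, 1861 (62 left).
Sep has 30 days: +30 → Oct 1, 1861 (32 left).
Oct has 31 days: +31 → Nov 1, 1861 (1 left).
+1 → Nov 2, 1861.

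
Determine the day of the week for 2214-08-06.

Saturday

January 1, 2214 is a Saturday.
Jan 1, 2214 → Feb 1, 2214: 31 days (January has 31).
Feb 1, 2214 → Mar 1, 2214: 28 days (February has 28).
Mar 1, 2214 → Apr 1, 2214: 31 days (March has 31).
Apr 1, 2214 → May 1, 2214: 30 days (April has 30).
May 1, 2214 → Jun 1, 2214: 31 days (May has 31).
Jun 1, 2214 → Jul 1, 2214: 30 days (June has 30).
Jul 1, 2214 → Aug 1, 2214: 31 days (July has 31).
Aug 1, 2214 → Aug 6, 2214: 5 days.
Total: 217 days.
217 mod 7 = 0, so Saturday + 0 = Saturday.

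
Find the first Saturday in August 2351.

August 1, 2351 is a Wednesday.
The first Saturday is therefore August 4 (3 days later).

August 4, 2351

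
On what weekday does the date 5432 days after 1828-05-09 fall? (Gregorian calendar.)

May 9, 1828 is a Friday.
5432 mod 7 = 0, so 5432 days after a Friday is Friday + 0 = Friday.

Friday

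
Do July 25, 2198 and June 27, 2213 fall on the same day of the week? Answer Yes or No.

From Jul 25, 2198 to Jun 27, 2213 is 5450 days.
5450 mod 7 = 4, so they are different weekdays.
(Jul 25, 2198 is a Wednesday; Jun 27, 2213 is a Sunday.)

No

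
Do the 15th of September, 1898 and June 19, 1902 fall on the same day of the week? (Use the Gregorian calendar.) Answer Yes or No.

From Sep 15, 1898 to Jun 19, 1902 is 1372 days.
1372 mod 7 = 0, so they are the same weekday.
(Sep 15, 1898 is a Thursday; Jun 19, 1902 is a Thursday.)

Yes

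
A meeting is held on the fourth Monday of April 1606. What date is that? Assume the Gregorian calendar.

April 1, 1606 is a Saturday.
The first Monday is therefore April 3 (2 days later).
The fourth Monday is 3 + 3×7 = April 24.

April 24, 1606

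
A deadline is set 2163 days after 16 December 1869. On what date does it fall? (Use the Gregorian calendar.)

+365 (one year) → Dec 16, 1870 (1798 left).
+365 (one year) → Dec 16, 1871 (1433 left).
+366 (one year; includes Feb 29, 1872) → Dec 16, 1872 (1067 left).
+365 (one year) → Dec 16, 1873 (702 left).
+365 (one year) → Dec 16, 1874 (337 left).
Dec has 31 days: +16 → Jan 1, 1875 (321 left).
Jan has 31 days: +31 → Feb 1, 1875 (290 left).
Feb has 28 days: +28 → Mar 1, 1875 (262 left).
Mar has 31 days: +31 → Apr 1, 1875 (231 left).
Apr has 30 days: +30 → May 1, 1875 (201 left).
May has 31 days: +31 → Jun 1, 1875 (170 left).
Jun has 30 days: +30 → Jul 1, 1875 (140 left).
Jul has 31 days: +31 → Aug 1, 1875 (109 left).
Aug has 31 days: +31 → Sep 1, 1875 (78 left).
Sep has 30 days: +30 → Oct 1, 1875 (48 left).
Oct has 31 days: +31 → Nov 1, 1875 (17 left).
+17 → Nov 18, 1875.

November 18, 1875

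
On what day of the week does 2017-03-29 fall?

Wednesday

Doomsday rule: the anchor day for the 2000s is Tuesday. For year 17: 17÷12 = 1 r 5, and 5÷4 = 1, so 1+5+1 = 7.
Tuesday + 7 ≡ Tuesday — that's 2017's doomsday.
In March the doomsday date is Mar 14.
Mar 29 is 15 days after Mar 14; 15 mod 7 = 1, so Tuesday + 1 = Wednesday.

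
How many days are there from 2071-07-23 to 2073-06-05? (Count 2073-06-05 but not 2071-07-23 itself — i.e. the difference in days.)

683

Jul 23, 2071 → Jul 23, 2072: 366 days (Feb 29, 2072 is in that span).
Jul 23, 2072 → Aug 23, 2072: 31 days (July has 31).
Aug 23, 2072 → Sep 23, 2072: 31 days (August has 31).
Sep 23, 2072 → Oct 23, 2072: 30 days (September has 30).
Oct 23, 2072 → Nov 23, 2072: 31 days (October has 31).
Nov 23, 2072 → Dec 23, 2072: 30 days (November has 30).
Dec 23, 2072 → Jan 23, 2073: 31 days (December has 31).
Jan 23, 2073 → Feb 23, 2073: 31 days (January has 31).
Feb 23, 2073 → Mar 23, 2073: 28 days (February has 28).
Mar 23, 2073 → Apr 23, 2073: 31 days (March has 31).
Apr 23, 2073 → May 23, 2073: 30 days (April has 30).
May 23, 2073 → Jun 5, 2073: 13 days.
Total: 683 days.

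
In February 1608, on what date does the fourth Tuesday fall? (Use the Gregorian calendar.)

February 1, 1608 is a Friday.
The first Tuesday is therefore February 5 (4 days later).
The fourth Tuesday is 5 + 3×7 = February 26.

February 26, 1608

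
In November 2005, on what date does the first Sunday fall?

November 6, 2005

November 1, 2005 is a Tuesday.
The first Sunday is therefore November 6 (5 days later).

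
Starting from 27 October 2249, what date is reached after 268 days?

Oct has 31 days: +5 → Nov 1, 2249 (263 left).
Nov has 30 days: +30 → Dec 1, 2249 (233 left).
Dec has 31 days: +31 → Jan 1, 2250 (202 left).
Jan has 31 days: +31 → Feb 1, 2250 (171 left).
Feb has 28 days: +28 → Mar 1, 2250 (143 left).
Mar has 31 days: +31 → Apr 1, 2250 (112 left).
Apr has 30 days: +30 → May 1, 2250 (82 left).
May has 31 days: +31 → Jun 1, 2250 (51 left).
Jun has 30 days: +30 → Jul 1, 2250 (21 left).
+21 → Jul 22, 2250.

July 22, 2250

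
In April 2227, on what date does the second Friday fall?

April 1, 2227 is a Sunday.
The first Friday is therefore April 6 (5 days later).
The second Friday is 6 + 1×7 = April 13.

April 13, 2227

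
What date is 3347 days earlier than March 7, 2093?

January 7, 2084

−365 (one year) → Mar 7, 2092 (2982 left).
−366 (one year; includes Feb 29, 2092) → Mar 7, 2091 (2616 left).
−365 (one year) → Mar 7, 2090 (2251 left).
−365 (one year) → Mar 7, 2089 (1886 left).
−365 (one year) → Mar 7, 2088 (1521 left).
−366 (one year; includes Feb 29, 2088) → Mar 7, 2087 (1155 left).
−365 (one year) → Mar 7, 2086 (790 left).
−365 (one year) → Mar 7, 2085 (425 left).
−365 (one year) → Mar 7, 2084 (60 left).
−7 → Feb 29, 2084 (end of Feb, 29 days; 53 left).
−29 → Jan 31, 2084 (end of Jan, 31 days; 24 left).
−24 → Jan 7, 2084.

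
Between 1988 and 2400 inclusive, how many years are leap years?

101

Multiples of 4 in [1988,2400]: 104.
Of those, multiples of 100: 5 (not leap unless ÷400).
Multiples of 400: 2.
Leap years = 104 − 5 + 2 = 101.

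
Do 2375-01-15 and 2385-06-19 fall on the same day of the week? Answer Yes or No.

From Jan 15, 2375 to Jun 19, 2385 is 3808 days.
3808 mod 7 = 0, so they are the same weekday.
(Jan 15, 2375 is a Wednesday; Jun 19, 2385 is a Wednesday.)

Yes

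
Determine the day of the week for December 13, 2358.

Saturday

Doomsday rule: the anchor day for the 2300s is Wednesday. For year 58: 58÷12 = 4 r 10, and 10÷4 = 2, so 4+10+2 = 16.
Wednesday + 16 ≡ Friday — that's 2358's doomsday.
In December the doomsday date is Dec 12.
Dec 13 is 1 day after Dec 12; 1 mod 7 = 1, so Friday + 1 = Saturday.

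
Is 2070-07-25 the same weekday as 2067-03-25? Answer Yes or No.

From Mar 25, 2067 to Jul 25, 2070 is 1218 days.
1218 mod 7 = 0, so they are the same weekday.
(Mar 25, 2067 is a Friday; Jul 25, 2070 is a Friday.)

Yes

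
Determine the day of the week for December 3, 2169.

Doomsday rule: the anchor day for the 2100s is Sunday. For year 69: 69÷12 = 5 r 9, and 9÷4 = 2, so 5+9+2 = 16.
Sunday + 16 ≡ Tuesday — that's 2169's doomsday.
In December the doomsday date is Dec 12.
Dec 3 is 9 days before Dec 12; 9 mod 7 = 2, so Tuesday − 2 = Sunday.

Sunday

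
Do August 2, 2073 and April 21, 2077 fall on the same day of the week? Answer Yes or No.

Yes

From Aug 2, 2073 to Apr 21, 2077 is 1358 days.
1358 mod 7 = 0, so they are the same weekday.
(Aug 2, 2073 is a Wednesday; Apr 21, 2077 is a Wednesday.)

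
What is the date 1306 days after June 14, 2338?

January 10, 2342

+365 (one year) → Jun 14, 2339 (941 left).
+366 (one year; includes Feb 29, 2340) → Jun 14, 2340 (575 left).
+365 (one year) → Jun 14, 2341 (210 left).
Jun has 30 days: +17 → Jul 1, 2341 (193 left).
Jul has 31 days: +31 → Aug 1, 2341 (162 left).
Aug has 31 days: +31 → Sep 1, 2341 (131 left).
Sep has 30 days: +30 → Oct 1, 2341 (101 left).
Oct has 31 days: +31 → Nov 1, 2341 (70 left).
Nov has 30 days: +30 → Dec 1, 2341 (40 left).
Dec has 31 days: +31 → Jan 1, 2342 (9 left).
+9 → Jan 10, 2342.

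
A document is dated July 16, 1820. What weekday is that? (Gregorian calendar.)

Doomsday rule: the anchor day for the 1800s is Friday. For year 20: 20÷12 = 1 r 8, and 8÷4 = 2, so 1+8+2 = 11.
Friday + 11 ≡ Tuesday — that's 1820's doomsday.
In July the doomsday date is Jul 11.
Jul 16 is 5 days after Jul 11; 5 mod 7 = 5, so Tuesday + 5 = Sunday.

Sunday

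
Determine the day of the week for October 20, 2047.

Doomsday rule: the anchor day for the 2000s is Tuesday. For year 47: 47÷12 = 3 r 11, and 11÷4 = 2, so 3+11+2 = 16.
Tuesday + 16 ≡ Thursday — that's 2047's doomsday.
In October the doomsday date is Oct 10.
Oct 20 is 10 days after Oct 10; 10 mod 7 = 3, so Thursday + 3 = Sunday.

Sunday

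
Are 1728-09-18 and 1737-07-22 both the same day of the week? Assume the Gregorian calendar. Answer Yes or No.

From Sep 18, 1728 to Jul 22, 1737 is 3229 days.
3229 mod 7 = 2, so they are different weekdays.
(Sep 18, 1728 is a Saturday; Jul 22, 1737 is a Monday.)

No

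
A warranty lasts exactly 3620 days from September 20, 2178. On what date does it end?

August 18, 2188

+365 (one year) → Sep 20, 2179 (3255 left).
+366 (one year; includes Feb 29, 2180) → Sep 20, 2180 (2889 left).
+365 (one year) → Sep 20, 2181 (2524 left).
+365 (one year) → Sep 20, 2182 (2159 left).
+365 (one year) → Sep 20, 2183 (1794 left).
+366 (one year; includes Feb 29, 2184) → Sep 20, 2184 (1428 left).
+365 (one year) → Sep 20, 2185 (1063 left).
+365 (one year) → Sep 20, 2186 (698 left).
+365 (one year) → Sep 20, 2187 (333 left).
Sep has 30 days: +11 → Oct 1, 2187 (322 left).
Oct has 31 days: +31 → Nov 1, 2187 (291 left).
Nov has 30 days: +30 → Dec 1, 2187 (261 left).
Dec has 31 days: +31 → Jan 1, 2188 (230 left).
Jan has 31 days: +31 → Feb 1, 2188 (199 left).
Feb has 29 days: +29 → Mar 1, 2188 (170 left).
Mar has 31 days: +31 → Apr 1, 2188 (139 left).
Apr has 30 days: +30 → May 1, 2188 (109 left).
May has 31 days: +31 → Jun 1, 2188 (78 left).
Jun has 30 days: +30 → Jul 1, 2188 (48 left).
Jul has 31 days: +31 → Aug 1, 2188 (17 left).
+17 → Aug 18, 2188.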